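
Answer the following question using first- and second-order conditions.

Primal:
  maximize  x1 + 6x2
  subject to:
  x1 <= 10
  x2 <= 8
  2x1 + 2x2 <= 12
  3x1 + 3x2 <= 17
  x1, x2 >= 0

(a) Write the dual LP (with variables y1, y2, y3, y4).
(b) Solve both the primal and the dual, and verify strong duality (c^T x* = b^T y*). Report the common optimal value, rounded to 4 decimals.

The standard primal-dual pair for 'max c^T x s.t. A x <= b, x >= 0' is:
  Dual:  min b^T y  s.t.  A^T y >= c,  y >= 0.

So the dual LP is:
  minimize  10y1 + 8y2 + 12y3 + 17y4
  subject to:
    y1 + 2y3 + 3y4 >= 1
    y2 + 2y3 + 3y4 >= 6
    y1, y2, y3, y4 >= 0

Solving the primal: x* = (0, 5.6667).
  primal value c^T x* = 34.
Solving the dual: y* = (0, 0, 0, 2).
  dual value b^T y* = 34.
Strong duality: c^T x* = b^T y*. Confirmed.

34


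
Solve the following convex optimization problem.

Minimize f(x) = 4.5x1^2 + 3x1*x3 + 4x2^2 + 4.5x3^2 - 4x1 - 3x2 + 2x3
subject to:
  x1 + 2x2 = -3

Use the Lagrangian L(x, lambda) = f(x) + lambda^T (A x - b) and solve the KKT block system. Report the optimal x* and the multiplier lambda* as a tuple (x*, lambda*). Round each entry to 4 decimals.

Form the Lagrangian:
  L(x, lambda) = (1/2) x^T Q x + c^T x + lambda^T (A x - b)
Stationarity (grad_x L = 0): Q x + c + A^T lambda = 0.
Primal feasibility: A x = b.

This gives the KKT block system:
  [ Q   A^T ] [ x     ]   [-c ]
  [ A    0  ] [ lambda ] = [ b ]

Solving the linear system:
  x*      = (-0.2833, -1.3583, -0.1278)
  lambda* = (6.9333)
  f(x*)   = 12.8764

x* = (-0.2833, -1.3583, -0.1278), lambda* = (6.9333)


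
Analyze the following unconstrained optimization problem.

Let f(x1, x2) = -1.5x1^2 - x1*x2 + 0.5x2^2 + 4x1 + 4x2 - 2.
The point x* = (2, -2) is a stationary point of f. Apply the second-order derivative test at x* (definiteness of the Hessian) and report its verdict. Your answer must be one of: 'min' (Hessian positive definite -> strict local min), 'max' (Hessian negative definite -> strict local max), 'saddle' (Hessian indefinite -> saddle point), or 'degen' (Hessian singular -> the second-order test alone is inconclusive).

Compute the Hessian H = grad^2 f:
  H = [[-3, -1], [-1, 1]]
Verify stationarity: grad f(x*) = H x* + g = (0, 0).
Eigenvalues of H: -3.2361, 1.2361.
Eigenvalues have mixed signs, so H is indefinite -> x* is a saddle point.

saddle


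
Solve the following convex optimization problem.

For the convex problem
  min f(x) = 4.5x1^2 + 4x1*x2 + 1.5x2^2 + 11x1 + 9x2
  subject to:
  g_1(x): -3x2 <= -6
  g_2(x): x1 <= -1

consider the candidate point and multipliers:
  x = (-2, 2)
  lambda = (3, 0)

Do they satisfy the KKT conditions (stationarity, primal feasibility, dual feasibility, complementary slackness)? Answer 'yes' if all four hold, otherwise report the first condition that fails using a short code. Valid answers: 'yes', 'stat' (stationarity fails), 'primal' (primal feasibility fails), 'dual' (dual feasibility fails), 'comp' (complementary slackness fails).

Gradient of f: grad f(x) = Q x + c = (1, 7)
Constraint values g_i(x) = a_i^T x - b_i:
  g_1((-2, 2)) = 0
  g_2((-2, 2)) = -1
Stationarity residual: grad f(x) + sum_i lambda_i a_i = (1, -2)
  -> stationarity FAILS
Primal feasibility (all g_i <= 0): OK
Dual feasibility (all lambda_i >= 0): OK
Complementary slackness (lambda_i * g_i(x) = 0 for all i): OK

Verdict: the first failing condition is stationarity -> stat.

stat


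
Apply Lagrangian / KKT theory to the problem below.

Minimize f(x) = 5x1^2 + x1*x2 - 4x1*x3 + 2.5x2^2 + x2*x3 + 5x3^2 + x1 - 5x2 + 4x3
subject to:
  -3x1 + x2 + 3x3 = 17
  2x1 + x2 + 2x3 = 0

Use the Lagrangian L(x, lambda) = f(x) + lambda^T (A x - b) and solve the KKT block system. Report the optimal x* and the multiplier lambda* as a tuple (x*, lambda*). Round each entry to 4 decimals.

Form the Lagrangian:
  L(x, lambda) = (1/2) x^T Q x + c^T x + lambda^T (A x - b)
Stationarity (grad_x L = 0): Q x + c + A^T lambda = 0.
Primal feasibility: A x = b.

This gives the KKT block system:
  [ Q   A^T ] [ x     ]   [-c ]
  [ A    0  ] [ lambda ] = [ b ]

Solving the linear system:
  x*      = (-3.1344, 3.6131, 1.3279)
  lambda* = (-10.9121, -0.3467)
  f(x*)   = 84.8084

x* = (-3.1344, 3.6131, 1.3279), lambda* = (-10.9121, -0.3467)


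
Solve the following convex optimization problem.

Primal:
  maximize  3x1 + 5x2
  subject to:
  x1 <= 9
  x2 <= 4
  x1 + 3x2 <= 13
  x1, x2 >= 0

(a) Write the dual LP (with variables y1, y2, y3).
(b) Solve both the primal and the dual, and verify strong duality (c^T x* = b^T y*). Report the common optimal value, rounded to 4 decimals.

The standard primal-dual pair for 'max c^T x s.t. A x <= b, x >= 0' is:
  Dual:  min b^T y  s.t.  A^T y >= c,  y >= 0.

So the dual LP is:
  minimize  9y1 + 4y2 + 13y3
  subject to:
    y1 + y3 >= 3
    y2 + 3y3 >= 5
    y1, y2, y3 >= 0

Solving the primal: x* = (9, 1.3333).
  primal value c^T x* = 33.6667.
Solving the dual: y* = (1.3333, 0, 1.6667).
  dual value b^T y* = 33.6667.
Strong duality: c^T x* = b^T y*. Confirmed.

33.6667


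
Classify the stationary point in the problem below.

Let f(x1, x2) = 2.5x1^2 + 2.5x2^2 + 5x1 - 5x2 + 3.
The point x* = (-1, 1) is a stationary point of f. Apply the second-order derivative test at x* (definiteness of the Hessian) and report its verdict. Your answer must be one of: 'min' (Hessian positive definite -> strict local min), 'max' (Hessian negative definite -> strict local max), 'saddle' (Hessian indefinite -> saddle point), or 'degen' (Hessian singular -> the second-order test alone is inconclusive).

Compute the Hessian H = grad^2 f:
  H = [[5, 0], [0, 5]]
Verify stationarity: grad f(x*) = H x* + g = (0, 0).
Eigenvalues of H: 5, 5.
Both eigenvalues > 0, so H is positive definite -> x* is a strict local min.

min


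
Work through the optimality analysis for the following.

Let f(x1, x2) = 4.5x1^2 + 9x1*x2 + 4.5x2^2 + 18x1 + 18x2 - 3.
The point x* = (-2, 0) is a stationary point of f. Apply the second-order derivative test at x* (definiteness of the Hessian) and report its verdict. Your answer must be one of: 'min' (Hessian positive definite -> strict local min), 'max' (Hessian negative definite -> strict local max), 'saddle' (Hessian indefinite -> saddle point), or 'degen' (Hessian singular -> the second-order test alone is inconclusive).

Compute the Hessian H = grad^2 f:
  H = [[9, 9], [9, 9]]
Verify stationarity: grad f(x*) = H x* + g = (0, 0).
Eigenvalues of H: 0, 18.
H has a zero eigenvalue (singular; positive semidefinite but not definite), so H is neither positive definite, negative definite, nor indefinite. The second-order test alone is inconclusive -> degen.
(Indeed, f is constant along the null direction of H through x*, so x* is not a strict local extremum.)

degen


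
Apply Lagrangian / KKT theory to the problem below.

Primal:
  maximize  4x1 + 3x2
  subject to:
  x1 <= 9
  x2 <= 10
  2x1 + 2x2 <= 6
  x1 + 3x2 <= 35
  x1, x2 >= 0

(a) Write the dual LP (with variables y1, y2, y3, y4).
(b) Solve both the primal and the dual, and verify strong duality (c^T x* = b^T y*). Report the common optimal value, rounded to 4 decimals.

The standard primal-dual pair for 'max c^T x s.t. A x <= b, x >= 0' is:
  Dual:  min b^T y  s.t.  A^T y >= c,  y >= 0.

So the dual LP is:
  minimize  9y1 + 10y2 + 6y3 + 35y4
  subject to:
    y1 + 2y3 + y4 >= 4
    y2 + 2y3 + 3y4 >= 3
    y1, y2, y3, y4 >= 0

Solving the primal: x* = (3, 0).
  primal value c^T x* = 12.
Solving the dual: y* = (0, 0, 2, 0).
  dual value b^T y* = 12.
Strong duality: c^T x* = b^T y*. Confirmed.

12


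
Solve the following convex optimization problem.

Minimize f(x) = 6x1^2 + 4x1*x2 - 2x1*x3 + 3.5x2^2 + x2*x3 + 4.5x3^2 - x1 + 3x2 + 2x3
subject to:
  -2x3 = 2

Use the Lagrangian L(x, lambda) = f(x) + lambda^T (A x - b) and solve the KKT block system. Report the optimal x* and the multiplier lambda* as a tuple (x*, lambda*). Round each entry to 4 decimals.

Form the Lagrangian:
  L(x, lambda) = (1/2) x^T Q x + c^T x + lambda^T (A x - b)
Stationarity (grad_x L = 0): Q x + c + A^T lambda = 0.
Primal feasibility: A x = b.

This gives the KKT block system:
  [ Q   A^T ] [ x     ]   [-c ]
  [ A    0  ] [ lambda ] = [ b ]

Solving the linear system:
  x*      = (0.0147, -0.2941, -1)
  lambda* = (-3.6618)
  f(x*)   = 2.2132

x* = (0.0147, -0.2941, -1), lambda* = (-3.6618)


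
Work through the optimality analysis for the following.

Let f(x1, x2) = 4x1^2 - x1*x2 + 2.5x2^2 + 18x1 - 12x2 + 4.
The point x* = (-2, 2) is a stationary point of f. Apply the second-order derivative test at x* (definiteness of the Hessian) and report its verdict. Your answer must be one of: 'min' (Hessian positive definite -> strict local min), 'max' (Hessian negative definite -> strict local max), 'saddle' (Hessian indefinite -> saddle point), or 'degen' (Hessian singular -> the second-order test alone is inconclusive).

Compute the Hessian H = grad^2 f:
  H = [[8, -1], [-1, 5]]
Verify stationarity: grad f(x*) = H x* + g = (0, 0).
Eigenvalues of H: 4.6972, 8.3028.
Both eigenvalues > 0, so H is positive definite -> x* is a strict local min.

min


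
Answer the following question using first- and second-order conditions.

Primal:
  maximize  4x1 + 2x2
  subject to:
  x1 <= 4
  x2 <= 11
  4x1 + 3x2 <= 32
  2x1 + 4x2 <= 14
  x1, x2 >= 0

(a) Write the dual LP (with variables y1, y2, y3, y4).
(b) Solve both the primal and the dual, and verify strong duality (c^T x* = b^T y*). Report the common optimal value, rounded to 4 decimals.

The standard primal-dual pair for 'max c^T x s.t. A x <= b, x >= 0' is:
  Dual:  min b^T y  s.t.  A^T y >= c,  y >= 0.

So the dual LP is:
  minimize  4y1 + 11y2 + 32y3 + 14y4
  subject to:
    y1 + 4y3 + 2y4 >= 4
    y2 + 3y3 + 4y4 >= 2
    y1, y2, y3, y4 >= 0

Solving the primal: x* = (4, 1.5).
  primal value c^T x* = 19.
Solving the dual: y* = (3, 0, 0, 0.5).
  dual value b^T y* = 19.
Strong duality: c^T x* = b^T y*. Confirmed.

19


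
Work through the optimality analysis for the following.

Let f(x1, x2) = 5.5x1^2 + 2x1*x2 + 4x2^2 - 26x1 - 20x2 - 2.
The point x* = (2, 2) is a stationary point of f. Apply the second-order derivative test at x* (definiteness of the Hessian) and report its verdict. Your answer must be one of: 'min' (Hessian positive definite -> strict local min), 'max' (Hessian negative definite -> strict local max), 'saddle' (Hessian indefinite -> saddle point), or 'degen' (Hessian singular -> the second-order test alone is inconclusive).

Compute the Hessian H = grad^2 f:
  H = [[11, 2], [2, 8]]
Verify stationarity: grad f(x*) = H x* + g = (0, 0).
Eigenvalues of H: 7, 12.
Both eigenvalues > 0, so H is positive definite -> x* is a strict local min.

min


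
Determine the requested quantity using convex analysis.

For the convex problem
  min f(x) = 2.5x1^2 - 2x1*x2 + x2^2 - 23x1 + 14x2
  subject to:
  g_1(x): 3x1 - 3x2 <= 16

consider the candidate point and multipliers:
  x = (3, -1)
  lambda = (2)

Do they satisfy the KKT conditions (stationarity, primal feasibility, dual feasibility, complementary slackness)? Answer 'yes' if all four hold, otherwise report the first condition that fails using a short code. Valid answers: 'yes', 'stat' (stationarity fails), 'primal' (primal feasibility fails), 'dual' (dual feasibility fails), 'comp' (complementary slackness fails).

Gradient of f: grad f(x) = Q x + c = (-6, 6)
Constraint values g_i(x) = a_i^T x - b_i:
  g_1((3, -1)) = -4
Stationarity residual: grad f(x) + sum_i lambda_i a_i = (0, 0)
  -> stationarity OK
Primal feasibility (all g_i <= 0): OK
Dual feasibility (all lambda_i >= 0): OK
Complementary slackness (lambda_i * g_i(x) = 0 for all i): FAILS

Verdict: the first failing condition is complementary_slackness -> comp.

comp


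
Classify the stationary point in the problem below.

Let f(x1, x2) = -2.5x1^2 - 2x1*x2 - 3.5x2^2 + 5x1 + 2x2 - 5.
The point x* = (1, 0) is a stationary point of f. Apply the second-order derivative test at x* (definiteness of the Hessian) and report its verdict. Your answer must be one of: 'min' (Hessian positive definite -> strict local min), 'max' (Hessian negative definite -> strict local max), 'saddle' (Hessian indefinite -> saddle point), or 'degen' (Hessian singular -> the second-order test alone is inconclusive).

Compute the Hessian H = grad^2 f:
  H = [[-5, -2], [-2, -7]]
Verify stationarity: grad f(x*) = H x* + g = (0, 0).
Eigenvalues of H: -8.2361, -3.7639.
Both eigenvalues < 0, so H is negative definite -> x* is a strict local max.

max


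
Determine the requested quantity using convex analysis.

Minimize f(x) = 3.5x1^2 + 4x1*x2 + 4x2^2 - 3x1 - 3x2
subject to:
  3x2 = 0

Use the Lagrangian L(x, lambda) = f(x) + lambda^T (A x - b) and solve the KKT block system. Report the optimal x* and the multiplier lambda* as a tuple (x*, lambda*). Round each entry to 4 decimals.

Form the Lagrangian:
  L(x, lambda) = (1/2) x^T Q x + c^T x + lambda^T (A x - b)
Stationarity (grad_x L = 0): Q x + c + A^T lambda = 0.
Primal feasibility: A x = b.

This gives the KKT block system:
  [ Q   A^T ] [ x     ]   [-c ]
  [ A    0  ] [ lambda ] = [ b ]

Solving the linear system:
  x*      = (0.4286, 0)
  lambda* = (0.4286)
  f(x*)   = -0.6429

x* = (0.4286, 0), lambda* = (0.4286)


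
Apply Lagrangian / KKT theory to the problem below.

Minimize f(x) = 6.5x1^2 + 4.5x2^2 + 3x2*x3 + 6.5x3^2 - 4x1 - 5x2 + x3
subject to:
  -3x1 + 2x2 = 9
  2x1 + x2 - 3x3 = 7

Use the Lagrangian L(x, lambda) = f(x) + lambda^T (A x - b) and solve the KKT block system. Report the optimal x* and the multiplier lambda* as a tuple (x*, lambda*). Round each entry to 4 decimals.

Form the Lagrangian:
  L(x, lambda) = (1/2) x^T Q x + c^T x + lambda^T (A x - b)
Stationarity (grad_x L = 0): Q x + c + A^T lambda = 0.
Primal feasibility: A x = b.

This gives the KKT block system:
  [ Q   A^T ] [ x     ]   [-c ]
  [ A    0  ] [ lambda ] = [ b ]

Solving the linear system:
  x*      = (-0.8101, 3.2848, -1.7785)
  lambda* = (-7.5696, -4.0886)
  f(x*)   = 40.8924

x* = (-0.8101, 3.2848, -1.7785), lambda* = (-7.5696, -4.0886)


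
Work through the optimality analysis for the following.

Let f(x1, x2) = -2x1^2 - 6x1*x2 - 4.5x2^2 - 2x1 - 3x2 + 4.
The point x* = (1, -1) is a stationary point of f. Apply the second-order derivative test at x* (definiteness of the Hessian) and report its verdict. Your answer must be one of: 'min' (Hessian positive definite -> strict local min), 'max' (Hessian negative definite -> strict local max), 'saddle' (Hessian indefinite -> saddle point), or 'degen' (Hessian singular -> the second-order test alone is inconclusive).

Compute the Hessian H = grad^2 f:
  H = [[-4, -6], [-6, -9]]
Verify stationarity: grad f(x*) = H x* + g = (0, 0).
Eigenvalues of H: -13, 0.
H has a zero eigenvalue (singular; negative semidefinite but not definite), so H is neither positive definite, negative definite, nor indefinite. The second-order test alone is inconclusive -> degen.
(Indeed, f is constant along the null direction of H through x*, so x* is not a strict local extremum.)

degen


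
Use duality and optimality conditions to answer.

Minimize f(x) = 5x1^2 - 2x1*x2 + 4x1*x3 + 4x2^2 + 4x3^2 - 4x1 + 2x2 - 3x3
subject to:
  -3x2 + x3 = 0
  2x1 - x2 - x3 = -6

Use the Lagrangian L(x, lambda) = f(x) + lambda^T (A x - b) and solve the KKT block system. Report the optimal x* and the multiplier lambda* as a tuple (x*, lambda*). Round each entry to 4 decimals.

Form the Lagrangian:
  L(x, lambda) = (1/2) x^T Q x + c^T x + lambda^T (A x - b)
Stationarity (grad_x L = 0): Q x + c + A^T lambda = 0.
Primal feasibility: A x = b.

This gives the KKT block system:
  [ Q   A^T ] [ x     ]   [-c ]
  [ A    0  ] [ lambda ] = [ b ]

Solving the linear system:
  x*      = (-1.6875, 0.6562, 1.9687)
  lambda* = (1.1562, 7.1562)
  f(x*)   = 22.5469

x* = (-1.6875, 0.6562, 1.9687), lambda* = (1.1562, 7.1562)


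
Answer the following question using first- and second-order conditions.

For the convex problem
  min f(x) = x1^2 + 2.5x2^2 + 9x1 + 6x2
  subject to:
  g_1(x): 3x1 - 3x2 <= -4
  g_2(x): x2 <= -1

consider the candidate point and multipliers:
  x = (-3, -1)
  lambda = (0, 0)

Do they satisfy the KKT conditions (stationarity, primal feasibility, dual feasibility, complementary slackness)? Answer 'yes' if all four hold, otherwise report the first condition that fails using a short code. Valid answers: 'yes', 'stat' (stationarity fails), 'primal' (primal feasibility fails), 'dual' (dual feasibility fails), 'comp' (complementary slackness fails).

Gradient of f: grad f(x) = Q x + c = (3, 1)
Constraint values g_i(x) = a_i^T x - b_i:
  g_1((-3, -1)) = -2
  g_2((-3, -1)) = 0
Stationarity residual: grad f(x) + sum_i lambda_i a_i = (3, 1)
  -> stationarity FAILS
Primal feasibility (all g_i <= 0): OK
Dual feasibility (all lambda_i >= 0): OK
Complementary slackness (lambda_i * g_i(x) = 0 for all i): OK

Verdict: the first failing condition is stationarity -> stat.

stat


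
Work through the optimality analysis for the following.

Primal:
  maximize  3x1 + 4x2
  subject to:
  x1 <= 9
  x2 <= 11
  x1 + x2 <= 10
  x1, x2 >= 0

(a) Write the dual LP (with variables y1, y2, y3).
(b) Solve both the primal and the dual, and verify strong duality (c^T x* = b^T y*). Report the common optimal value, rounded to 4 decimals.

The standard primal-dual pair for 'max c^T x s.t. A x <= b, x >= 0' is:
  Dual:  min b^T y  s.t.  A^T y >= c,  y >= 0.

So the dual LP is:
  minimize  9y1 + 11y2 + 10y3
  subject to:
    y1 + y3 >= 3
    y2 + y3 >= 4
    y1, y2, y3 >= 0

Solving the primal: x* = (0, 10).
  primal value c^T x* = 40.
Solving the dual: y* = (0, 0, 4).
  dual value b^T y* = 40.
Strong duality: c^T x* = b^T y*. Confirmed.

40


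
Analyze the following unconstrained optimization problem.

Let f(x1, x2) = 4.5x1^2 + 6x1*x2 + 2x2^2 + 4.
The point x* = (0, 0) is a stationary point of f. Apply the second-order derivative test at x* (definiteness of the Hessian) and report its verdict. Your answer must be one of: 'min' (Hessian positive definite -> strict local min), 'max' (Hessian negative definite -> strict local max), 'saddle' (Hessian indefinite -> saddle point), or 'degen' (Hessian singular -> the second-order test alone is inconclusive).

Compute the Hessian H = grad^2 f:
  H = [[9, 6], [6, 4]]
Verify stationarity: grad f(x*) = H x* + g = (0, 0).
Eigenvalues of H: 0, 13.
H has a zero eigenvalue (singular; positive semidefinite but not definite), so H is neither positive definite, negative definite, nor indefinite. The second-order test alone is inconclusive -> degen.
(Indeed, f is constant along the null direction of H through x*, so x* is not a strict local extremum.)

degen


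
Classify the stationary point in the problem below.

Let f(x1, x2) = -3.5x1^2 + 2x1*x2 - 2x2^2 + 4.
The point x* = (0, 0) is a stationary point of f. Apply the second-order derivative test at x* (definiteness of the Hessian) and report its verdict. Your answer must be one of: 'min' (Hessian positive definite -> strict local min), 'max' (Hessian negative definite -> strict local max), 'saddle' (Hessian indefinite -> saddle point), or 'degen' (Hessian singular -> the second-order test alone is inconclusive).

Compute the Hessian H = grad^2 f:
  H = [[-7, 2], [2, -4]]
Verify stationarity: grad f(x*) = H x* + g = (0, 0).
Eigenvalues of H: -8, -3.
Both eigenvalues < 0, so H is negative definite -> x* is a strict local max.

max


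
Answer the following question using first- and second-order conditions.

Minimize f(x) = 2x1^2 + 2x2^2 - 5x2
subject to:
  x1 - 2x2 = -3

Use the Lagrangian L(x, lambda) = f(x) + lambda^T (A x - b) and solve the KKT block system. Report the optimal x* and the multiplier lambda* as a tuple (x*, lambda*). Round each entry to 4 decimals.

Form the Lagrangian:
  L(x, lambda) = (1/2) x^T Q x + c^T x + lambda^T (A x - b)
Stationarity (grad_x L = 0): Q x + c + A^T lambda = 0.
Primal feasibility: A x = b.

This gives the KKT block system:
  [ Q   A^T ] [ x     ]   [-c ]
  [ A    0  ] [ lambda ] = [ b ]

Solving the linear system:
  x*      = (-0.1, 1.45)
  lambda* = (0.4)
  f(x*)   = -3.025

x* = (-0.1, 1.45), lambda* = (0.4)


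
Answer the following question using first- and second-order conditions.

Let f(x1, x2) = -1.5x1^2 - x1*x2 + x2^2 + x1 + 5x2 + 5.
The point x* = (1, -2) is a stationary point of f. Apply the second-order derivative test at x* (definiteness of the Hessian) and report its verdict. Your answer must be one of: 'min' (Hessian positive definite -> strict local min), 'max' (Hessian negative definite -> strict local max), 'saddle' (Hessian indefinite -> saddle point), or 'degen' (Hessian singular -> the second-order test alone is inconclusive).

Compute the Hessian H = grad^2 f:
  H = [[-3, -1], [-1, 2]]
Verify stationarity: grad f(x*) = H x* + g = (0, 0).
Eigenvalues of H: -3.1926, 2.1926.
Eigenvalues have mixed signs, so H is indefinite -> x* is a saddle point.

saddle


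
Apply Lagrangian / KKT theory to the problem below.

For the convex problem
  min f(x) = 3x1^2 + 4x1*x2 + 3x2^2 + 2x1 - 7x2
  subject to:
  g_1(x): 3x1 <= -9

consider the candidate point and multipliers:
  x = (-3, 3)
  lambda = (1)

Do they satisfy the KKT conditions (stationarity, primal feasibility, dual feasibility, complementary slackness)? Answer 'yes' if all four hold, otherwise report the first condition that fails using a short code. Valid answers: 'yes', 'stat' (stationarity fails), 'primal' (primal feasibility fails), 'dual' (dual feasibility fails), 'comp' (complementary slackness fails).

Gradient of f: grad f(x) = Q x + c = (-4, -1)
Constraint values g_i(x) = a_i^T x - b_i:
  g_1((-3, 3)) = 0
Stationarity residual: grad f(x) + sum_i lambda_i a_i = (-1, -1)
  -> stationarity FAILS
Primal feasibility (all g_i <= 0): OK
Dual feasibility (all lambda_i >= 0): OK
Complementary slackness (lambda_i * g_i(x) = 0 for all i): OK

Verdict: the first failing condition is stationarity -> stat.

stat


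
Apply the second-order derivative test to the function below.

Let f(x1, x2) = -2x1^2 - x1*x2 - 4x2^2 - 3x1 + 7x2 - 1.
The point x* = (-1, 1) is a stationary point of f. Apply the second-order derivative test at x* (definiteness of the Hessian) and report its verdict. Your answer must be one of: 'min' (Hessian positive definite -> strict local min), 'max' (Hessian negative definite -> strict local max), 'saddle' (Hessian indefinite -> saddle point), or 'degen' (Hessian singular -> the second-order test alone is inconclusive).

Compute the Hessian H = grad^2 f:
  H = [[-4, -1], [-1, -8]]
Verify stationarity: grad f(x*) = H x* + g = (0, 0).
Eigenvalues of H: -8.2361, -3.7639.
Both eigenvalues < 0, so H is negative definite -> x* is a strict local max.

max


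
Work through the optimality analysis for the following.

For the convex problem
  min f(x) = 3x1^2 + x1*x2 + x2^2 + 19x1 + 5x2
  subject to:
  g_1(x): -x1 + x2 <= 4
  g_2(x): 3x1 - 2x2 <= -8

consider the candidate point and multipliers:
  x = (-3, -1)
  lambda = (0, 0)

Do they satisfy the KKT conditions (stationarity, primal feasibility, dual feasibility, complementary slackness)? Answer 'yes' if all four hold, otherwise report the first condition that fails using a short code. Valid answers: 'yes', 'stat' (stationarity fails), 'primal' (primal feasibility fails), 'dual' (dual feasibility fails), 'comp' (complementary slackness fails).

Gradient of f: grad f(x) = Q x + c = (0, 0)
Constraint values g_i(x) = a_i^T x - b_i:
  g_1((-3, -1)) = -2
  g_2((-3, -1)) = 1
Stationarity residual: grad f(x) + sum_i lambda_i a_i = (0, 0)
  -> stationarity OK
Primal feasibility (all g_i <= 0): FAILS
Dual feasibility (all lambda_i >= 0): OK
Complementary slackness (lambda_i * g_i(x) = 0 for all i): OK

Verdict: the first failing condition is primal_feasibility -> primal.

primal


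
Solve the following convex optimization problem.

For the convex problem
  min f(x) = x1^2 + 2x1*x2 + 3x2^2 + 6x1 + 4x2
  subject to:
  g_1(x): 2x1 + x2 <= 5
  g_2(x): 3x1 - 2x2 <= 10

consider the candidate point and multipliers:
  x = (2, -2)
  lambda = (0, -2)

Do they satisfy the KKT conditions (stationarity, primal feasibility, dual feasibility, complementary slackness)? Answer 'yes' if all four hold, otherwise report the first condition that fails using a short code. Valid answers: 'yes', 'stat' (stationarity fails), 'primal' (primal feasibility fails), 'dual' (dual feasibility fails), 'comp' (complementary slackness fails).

Gradient of f: grad f(x) = Q x + c = (6, -4)
Constraint values g_i(x) = a_i^T x - b_i:
  g_1((2, -2)) = -3
  g_2((2, -2)) = 0
Stationarity residual: grad f(x) + sum_i lambda_i a_i = (0, 0)
  -> stationarity OK
Primal feasibility (all g_i <= 0): OK
Dual feasibility (all lambda_i >= 0): FAILS
Complementary slackness (lambda_i * g_i(x) = 0 for all i): OK

Verdict: the first failing condition is dual_feasibility -> dual.

dual


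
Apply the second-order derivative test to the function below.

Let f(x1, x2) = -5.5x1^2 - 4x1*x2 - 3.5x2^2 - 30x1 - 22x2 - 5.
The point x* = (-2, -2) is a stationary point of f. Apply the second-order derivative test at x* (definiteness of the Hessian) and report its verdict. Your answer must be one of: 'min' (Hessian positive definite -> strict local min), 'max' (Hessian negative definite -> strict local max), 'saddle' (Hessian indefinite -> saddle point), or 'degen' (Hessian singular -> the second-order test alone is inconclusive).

Compute the Hessian H = grad^2 f:
  H = [[-11, -4], [-4, -7]]
Verify stationarity: grad f(x*) = H x* + g = (0, 0).
Eigenvalues of H: -13.4721, -4.5279.
Both eigenvalues < 0, so H is negative definite -> x* is a strict local max.

max


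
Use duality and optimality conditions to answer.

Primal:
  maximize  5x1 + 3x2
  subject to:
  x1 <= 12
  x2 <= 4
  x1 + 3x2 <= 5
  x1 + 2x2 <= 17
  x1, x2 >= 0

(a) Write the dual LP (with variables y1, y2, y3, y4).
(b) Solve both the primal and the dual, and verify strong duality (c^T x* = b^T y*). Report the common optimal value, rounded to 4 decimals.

The standard primal-dual pair for 'max c^T x s.t. A x <= b, x >= 0' is:
  Dual:  min b^T y  s.t.  A^T y >= c,  y >= 0.

So the dual LP is:
  minimize  12y1 + 4y2 + 5y3 + 17y4
  subject to:
    y1 + y3 + y4 >= 5
    y2 + 3y3 + 2y4 >= 3
    y1, y2, y3, y4 >= 0

Solving the primal: x* = (5, 0).
  primal value c^T x* = 25.
Solving the dual: y* = (0, 0, 5, 0).
  dual value b^T y* = 25.
Strong duality: c^T x* = b^T y*. Confirmed.

25


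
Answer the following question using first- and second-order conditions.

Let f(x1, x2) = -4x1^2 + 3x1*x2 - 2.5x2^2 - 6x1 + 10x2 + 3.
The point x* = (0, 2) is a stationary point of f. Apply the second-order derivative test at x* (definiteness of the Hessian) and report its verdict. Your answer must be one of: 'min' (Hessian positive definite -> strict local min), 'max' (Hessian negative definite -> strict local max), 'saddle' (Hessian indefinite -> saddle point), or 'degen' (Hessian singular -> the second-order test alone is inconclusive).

Compute the Hessian H = grad^2 f:
  H = [[-8, 3], [3, -5]]
Verify stationarity: grad f(x*) = H x* + g = (0, 0).
Eigenvalues of H: -9.8541, -3.1459.
Both eigenvalues < 0, so H is negative definite -> x* is a strict local max.

max


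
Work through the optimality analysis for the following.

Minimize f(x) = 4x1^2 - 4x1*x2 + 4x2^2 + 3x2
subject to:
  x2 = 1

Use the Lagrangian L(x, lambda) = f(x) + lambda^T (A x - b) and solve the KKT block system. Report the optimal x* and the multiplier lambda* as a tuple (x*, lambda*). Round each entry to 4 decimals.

Form the Lagrangian:
  L(x, lambda) = (1/2) x^T Q x + c^T x + lambda^T (A x - b)
Stationarity (grad_x L = 0): Q x + c + A^T lambda = 0.
Primal feasibility: A x = b.

This gives the KKT block system:
  [ Q   A^T ] [ x     ]   [-c ]
  [ A    0  ] [ lambda ] = [ b ]

Solving the linear system:
  x*      = (0.5, 1)
  lambda* = (-9)
  f(x*)   = 6

x* = (0.5, 1), lambda* = (-9)


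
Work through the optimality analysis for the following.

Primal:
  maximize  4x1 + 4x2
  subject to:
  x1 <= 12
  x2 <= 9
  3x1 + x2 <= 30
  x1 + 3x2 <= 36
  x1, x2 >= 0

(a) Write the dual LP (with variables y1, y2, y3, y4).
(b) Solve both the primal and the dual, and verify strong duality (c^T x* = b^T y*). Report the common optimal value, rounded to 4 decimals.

The standard primal-dual pair for 'max c^T x s.t. A x <= b, x >= 0' is:
  Dual:  min b^T y  s.t.  A^T y >= c,  y >= 0.

So the dual LP is:
  minimize  12y1 + 9y2 + 30y3 + 36y4
  subject to:
    y1 + 3y3 + y4 >= 4
    y2 + y3 + 3y4 >= 4
    y1, y2, y3, y4 >= 0

Solving the primal: x* = (7, 9).
  primal value c^T x* = 64.
Solving the dual: y* = (0, 2.6667, 1.3333, 0).
  dual value b^T y* = 64.
Strong duality: c^T x* = b^T y*. Confirmed.

64


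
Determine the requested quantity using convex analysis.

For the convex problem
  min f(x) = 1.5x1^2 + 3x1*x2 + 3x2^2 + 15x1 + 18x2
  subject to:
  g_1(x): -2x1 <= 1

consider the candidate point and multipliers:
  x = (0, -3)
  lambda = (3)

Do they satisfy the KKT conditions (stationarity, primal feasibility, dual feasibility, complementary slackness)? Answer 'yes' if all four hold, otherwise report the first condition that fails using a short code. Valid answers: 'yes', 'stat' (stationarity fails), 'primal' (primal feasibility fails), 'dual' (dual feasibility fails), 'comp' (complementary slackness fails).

Gradient of f: grad f(x) = Q x + c = (6, 0)
Constraint values g_i(x) = a_i^T x - b_i:
  g_1((0, -3)) = -1
Stationarity residual: grad f(x) + sum_i lambda_i a_i = (0, 0)
  -> stationarity OK
Primal feasibility (all g_i <= 0): OK
Dual feasibility (all lambda_i >= 0): OK
Complementary slackness (lambda_i * g_i(x) = 0 for all i): FAILS

Verdict: the first failing condition is complementary_slackness -> comp.

comp


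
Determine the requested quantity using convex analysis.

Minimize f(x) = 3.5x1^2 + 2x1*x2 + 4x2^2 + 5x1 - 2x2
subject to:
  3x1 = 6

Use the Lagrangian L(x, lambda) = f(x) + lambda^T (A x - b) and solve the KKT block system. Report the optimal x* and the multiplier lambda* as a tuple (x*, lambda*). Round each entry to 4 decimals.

Form the Lagrangian:
  L(x, lambda) = (1/2) x^T Q x + c^T x + lambda^T (A x - b)
Stationarity (grad_x L = 0): Q x + c + A^T lambda = 0.
Primal feasibility: A x = b.

This gives the KKT block system:
  [ Q   A^T ] [ x     ]   [-c ]
  [ A    0  ] [ lambda ] = [ b ]

Solving the linear system:
  x*      = (2, -0.25)
  lambda* = (-6.1667)
  f(x*)   = 23.75

x* = (2, -0.25), lambda* = (-6.1667)


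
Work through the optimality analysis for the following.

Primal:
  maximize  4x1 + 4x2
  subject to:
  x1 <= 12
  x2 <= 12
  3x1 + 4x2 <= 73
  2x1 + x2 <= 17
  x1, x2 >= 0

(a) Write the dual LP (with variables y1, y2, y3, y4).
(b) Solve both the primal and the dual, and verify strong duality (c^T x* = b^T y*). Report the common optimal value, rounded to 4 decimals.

The standard primal-dual pair for 'max c^T x s.t. A x <= b, x >= 0' is:
  Dual:  min b^T y  s.t.  A^T y >= c,  y >= 0.

So the dual LP is:
  minimize  12y1 + 12y2 + 73y3 + 17y4
  subject to:
    y1 + 3y3 + 2y4 >= 4
    y2 + 4y3 + y4 >= 4
    y1, y2, y3, y4 >= 0

Solving the primal: x* = (2.5, 12).
  primal value c^T x* = 58.
Solving the dual: y* = (0, 2, 0, 2).
  dual value b^T y* = 58.
Strong duality: c^T x* = b^T y*. Confirmed.

58


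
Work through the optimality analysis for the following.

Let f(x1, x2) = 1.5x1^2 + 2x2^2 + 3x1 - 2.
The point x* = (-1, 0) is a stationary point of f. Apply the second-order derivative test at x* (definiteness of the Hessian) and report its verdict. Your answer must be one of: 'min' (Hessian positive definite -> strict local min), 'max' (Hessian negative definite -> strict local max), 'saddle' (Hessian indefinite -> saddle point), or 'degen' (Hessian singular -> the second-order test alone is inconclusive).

Compute the Hessian H = grad^2 f:
  H = [[3, 0], [0, 4]]
Verify stationarity: grad f(x*) = H x* + g = (0, 0).
Eigenvalues of H: 3, 4.
Both eigenvalues > 0, so H is positive definite -> x* is a strict local min.

min


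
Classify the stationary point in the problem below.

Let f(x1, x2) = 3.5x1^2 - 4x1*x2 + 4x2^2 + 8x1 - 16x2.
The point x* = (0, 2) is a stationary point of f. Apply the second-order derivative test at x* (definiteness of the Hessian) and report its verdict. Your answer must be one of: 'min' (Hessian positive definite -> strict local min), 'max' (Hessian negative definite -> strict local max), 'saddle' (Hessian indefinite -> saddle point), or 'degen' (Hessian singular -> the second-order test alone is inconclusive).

Compute the Hessian H = grad^2 f:
  H = [[7, -4], [-4, 8]]
Verify stationarity: grad f(x*) = H x* + g = (0, 0).
Eigenvalues of H: 3.4689, 11.5311.
Both eigenvalues > 0, so H is positive definite -> x* is a strict local min.

min


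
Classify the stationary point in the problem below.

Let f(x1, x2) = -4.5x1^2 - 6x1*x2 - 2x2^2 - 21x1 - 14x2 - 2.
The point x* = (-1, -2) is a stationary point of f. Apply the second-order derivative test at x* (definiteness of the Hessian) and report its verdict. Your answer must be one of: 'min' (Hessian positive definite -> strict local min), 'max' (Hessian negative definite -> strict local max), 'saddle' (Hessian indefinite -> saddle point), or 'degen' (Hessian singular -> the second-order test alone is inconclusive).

Compute the Hessian H = grad^2 f:
  H = [[-9, -6], [-6, -4]]
Verify stationarity: grad f(x*) = H x* + g = (0, 0).
Eigenvalues of H: -13, 0.
H has a zero eigenvalue (singular; negative semidefinite but not definite), so H is neither positive definite, negative definite, nor indefinite. The second-order test alone is inconclusive -> degen.
(Indeed, f is constant along the null direction of H through x*, so x* is not a strict local extremum.)

degen


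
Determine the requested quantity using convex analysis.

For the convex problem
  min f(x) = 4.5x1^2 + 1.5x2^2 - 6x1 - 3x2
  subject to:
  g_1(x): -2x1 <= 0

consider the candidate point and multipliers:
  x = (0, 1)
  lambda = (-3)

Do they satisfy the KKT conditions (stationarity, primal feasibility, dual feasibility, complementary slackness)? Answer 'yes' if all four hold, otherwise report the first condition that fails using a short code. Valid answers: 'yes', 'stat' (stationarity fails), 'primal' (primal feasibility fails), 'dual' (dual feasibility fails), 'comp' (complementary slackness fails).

Gradient of f: grad f(x) = Q x + c = (-6, 0)
Constraint values g_i(x) = a_i^T x - b_i:
  g_1((0, 1)) = 0
Stationarity residual: grad f(x) + sum_i lambda_i a_i = (0, 0)
  -> stationarity OK
Primal feasibility (all g_i <= 0): OK
Dual feasibility (all lambda_i >= 0): FAILS
Complementary slackness (lambda_i * g_i(x) = 0 for all i): OK

Verdict: the first failing condition is dual_feasibility -> dual.

dual


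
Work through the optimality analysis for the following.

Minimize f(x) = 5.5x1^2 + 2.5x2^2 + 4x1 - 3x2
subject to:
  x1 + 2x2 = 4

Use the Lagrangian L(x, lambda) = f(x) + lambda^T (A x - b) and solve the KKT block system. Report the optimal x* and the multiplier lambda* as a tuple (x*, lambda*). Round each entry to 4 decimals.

Form the Lagrangian:
  L(x, lambda) = (1/2) x^T Q x + c^T x + lambda^T (A x - b)
Stationarity (grad_x L = 0): Q x + c + A^T lambda = 0.
Primal feasibility: A x = b.

This gives the KKT block system:
  [ Q   A^T ] [ x     ]   [-c ]
  [ A    0  ] [ lambda ] = [ b ]

Solving the linear system:
  x*      = (-0.0408, 2.0204)
  lambda* = (-3.551)
  f(x*)   = 3.9898

x* = (-0.0408, 2.0204), lambda* = (-3.551)


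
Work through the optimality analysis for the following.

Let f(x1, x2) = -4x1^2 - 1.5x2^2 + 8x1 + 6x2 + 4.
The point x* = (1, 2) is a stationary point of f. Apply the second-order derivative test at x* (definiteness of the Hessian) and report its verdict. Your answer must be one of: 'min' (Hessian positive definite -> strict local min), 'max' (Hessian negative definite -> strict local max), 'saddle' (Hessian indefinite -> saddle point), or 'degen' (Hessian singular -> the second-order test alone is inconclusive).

Compute the Hessian H = grad^2 f:
  H = [[-8, 0], [0, -3]]
Verify stationarity: grad f(x*) = H x* + g = (0, 0).
Eigenvalues of H: -8, -3.
Both eigenvalues < 0, so H is negative definite -> x* is a strict local max.

max


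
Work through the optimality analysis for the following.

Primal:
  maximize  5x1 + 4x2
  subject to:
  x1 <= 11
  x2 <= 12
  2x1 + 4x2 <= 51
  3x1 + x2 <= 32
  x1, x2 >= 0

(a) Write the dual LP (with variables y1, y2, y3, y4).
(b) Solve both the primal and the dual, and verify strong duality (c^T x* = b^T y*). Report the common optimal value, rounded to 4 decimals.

The standard primal-dual pair for 'max c^T x s.t. A x <= b, x >= 0' is:
  Dual:  min b^T y  s.t.  A^T y >= c,  y >= 0.

So the dual LP is:
  minimize  11y1 + 12y2 + 51y3 + 32y4
  subject to:
    y1 + 2y3 + 3y4 >= 5
    y2 + 4y3 + y4 >= 4
    y1, y2, y3, y4 >= 0

Solving the primal: x* = (7.7, 8.9).
  primal value c^T x* = 74.1.
Solving the dual: y* = (0, 0, 0.7, 1.2).
  dual value b^T y* = 74.1.
Strong duality: c^T x* = b^T y*. Confirmed.

74.1


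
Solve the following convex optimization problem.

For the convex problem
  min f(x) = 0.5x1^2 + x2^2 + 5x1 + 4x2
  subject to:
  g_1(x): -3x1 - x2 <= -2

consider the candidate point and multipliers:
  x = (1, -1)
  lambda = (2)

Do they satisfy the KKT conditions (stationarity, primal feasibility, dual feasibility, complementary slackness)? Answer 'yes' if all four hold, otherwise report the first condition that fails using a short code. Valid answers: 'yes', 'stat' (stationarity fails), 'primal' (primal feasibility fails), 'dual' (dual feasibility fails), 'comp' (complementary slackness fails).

Gradient of f: grad f(x) = Q x + c = (6, 2)
Constraint values g_i(x) = a_i^T x - b_i:
  g_1((1, -1)) = 0
Stationarity residual: grad f(x) + sum_i lambda_i a_i = (0, 0)
  -> stationarity OK
Primal feasibility (all g_i <= 0): OK
Dual feasibility (all lambda_i >= 0): OK
Complementary slackness (lambda_i * g_i(x) = 0 for all i): OK

Verdict: yes, KKT holds.

yes


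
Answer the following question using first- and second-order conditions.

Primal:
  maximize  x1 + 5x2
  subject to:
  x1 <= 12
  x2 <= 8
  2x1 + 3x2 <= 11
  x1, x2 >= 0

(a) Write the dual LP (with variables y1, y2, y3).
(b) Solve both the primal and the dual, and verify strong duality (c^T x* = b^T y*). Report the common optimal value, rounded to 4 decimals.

The standard primal-dual pair for 'max c^T x s.t. A x <= b, x >= 0' is:
  Dual:  min b^T y  s.t.  A^T y >= c,  y >= 0.

So the dual LP is:
  minimize  12y1 + 8y2 + 11y3
  subject to:
    y1 + 2y3 >= 1
    y2 + 3y3 >= 5
    y1, y2, y3 >= 0

Solving the primal: x* = (0, 3.6667).
  primal value c^T x* = 18.3333.
Solving the dual: y* = (0, 0, 1.6667).
  dual value b^T y* = 18.3333.
Strong duality: c^T x* = b^T y*. Confirmed.

18.3333


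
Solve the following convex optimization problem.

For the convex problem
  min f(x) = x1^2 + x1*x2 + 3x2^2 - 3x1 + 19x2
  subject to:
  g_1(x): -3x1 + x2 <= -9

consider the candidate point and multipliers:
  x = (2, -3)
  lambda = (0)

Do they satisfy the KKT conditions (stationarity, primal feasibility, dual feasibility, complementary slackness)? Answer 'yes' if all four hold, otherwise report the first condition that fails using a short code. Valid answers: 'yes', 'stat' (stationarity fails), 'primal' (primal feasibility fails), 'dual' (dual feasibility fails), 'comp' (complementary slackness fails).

Gradient of f: grad f(x) = Q x + c = (-2, 3)
Constraint values g_i(x) = a_i^T x - b_i:
  g_1((2, -3)) = 0
Stationarity residual: grad f(x) + sum_i lambda_i a_i = (-2, 3)
  -> stationarity FAILS
Primal feasibility (all g_i <= 0): OK
Dual feasibility (all lambda_i >= 0): OK
Complementary slackness (lambda_i * g_i(x) = 0 for all i): OK

Verdict: the first failing condition is stationarity -> stat.

stat


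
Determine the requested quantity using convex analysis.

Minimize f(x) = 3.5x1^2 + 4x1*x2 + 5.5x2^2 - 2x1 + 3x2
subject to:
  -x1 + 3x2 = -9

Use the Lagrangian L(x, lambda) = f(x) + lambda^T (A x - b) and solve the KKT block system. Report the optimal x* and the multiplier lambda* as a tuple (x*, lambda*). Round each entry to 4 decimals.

Form the Lagrangian:
  L(x, lambda) = (1/2) x^T Q x + c^T x + lambda^T (A x - b)
Stationarity (grad_x L = 0): Q x + c + A^T lambda = 0.
Primal feasibility: A x = b.

This gives the KKT block system:
  [ Q   A^T ] [ x     ]   [-c ]
  [ A    0  ] [ lambda ] = [ b ]

Solving the linear system:
  x*      = (2.2041, -2.2653)
  lambda* = (4.3673)
  f(x*)   = 14.051

x* = (2.2041, -2.2653), lambda* = (4.3673)
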